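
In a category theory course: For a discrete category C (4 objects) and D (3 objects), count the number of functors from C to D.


A functor from a discrete category C to D is determined by
where each object maps. Each of the 4 objects of C can map
to any of the 3 objects of D independently.
Number of functors = 3^4 = 81

81


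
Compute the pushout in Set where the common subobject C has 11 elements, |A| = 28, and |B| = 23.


The pushout A +_C B identifies the images of C in A and B.
|A +_C B| = |A| + |B| - |C| (for injections).
= 28 + 23 - 11 = 40

40


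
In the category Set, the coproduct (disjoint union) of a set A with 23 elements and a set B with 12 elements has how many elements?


In Set, the coproduct A + B is the disjoint union.
|A + B| = |A| + |B| = 23 + 12 = 35

35


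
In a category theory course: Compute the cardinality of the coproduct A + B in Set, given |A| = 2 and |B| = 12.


In Set, the coproduct A + B is the disjoint union.
|A + B| = |A| + |B| = 2 + 12 = 14

14


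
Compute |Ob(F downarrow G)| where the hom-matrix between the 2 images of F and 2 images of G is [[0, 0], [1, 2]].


Objects of (F downarrow G) are triples (a, b, h: F(a)->G(b)).
The count equals the sum of all entries in the hom-matrix.
sum(row 0) = 0
sum(row 1) = 3
Grand total = 3

3


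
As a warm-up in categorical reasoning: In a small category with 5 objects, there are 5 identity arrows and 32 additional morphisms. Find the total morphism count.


Each object has an identity morphism, giving 5 identities.
Adding the 32 non-identity morphisms:
Total = 5 + 32 = 37

37


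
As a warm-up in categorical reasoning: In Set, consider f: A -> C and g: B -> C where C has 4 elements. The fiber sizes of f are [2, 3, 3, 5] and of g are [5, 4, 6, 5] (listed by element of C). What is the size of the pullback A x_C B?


The pullback A x_C B consists of pairs (a, b) with f(a) = g(b).
For each element c in C, the fiber product has |f^-1(c)| * |g^-1(c)| elements.
Summing over C: 2 * 5 + 3 * 4 + 3 * 6 + 5 * 5
= 10 + 12 + 18 + 25 = 65

65


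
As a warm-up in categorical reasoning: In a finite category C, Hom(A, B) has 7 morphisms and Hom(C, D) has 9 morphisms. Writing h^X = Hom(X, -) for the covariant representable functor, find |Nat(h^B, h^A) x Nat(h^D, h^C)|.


By the Yoneda lemma, Nat(h^B, h^A) is isomorphic to Hom(A, B),
so |Nat(h^B, h^A)| = |Hom(A, B)| and |Nat(h^D, h^C)| = |Hom(C, D)|.
|Hom(A, B)| = 7, |Hom(C, D)| = 9.
|Nat(h^B, h^A) x Nat(h^D, h^C)| = 7 * 9 = 63

63


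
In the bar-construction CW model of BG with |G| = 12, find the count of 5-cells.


In the bar-construction CW model of BG, the n-cells are indexed by
n-tuples [g_1|...|g_n] of non-identity elements of G (degenerate
simplices with some g_i = e do not contribute cells), so there are
(|G| - 1)^n n-cells.
For dim = 5 with |G| = 12:
cells = (12 - 1)^5 = 11^5 = 161051

161051


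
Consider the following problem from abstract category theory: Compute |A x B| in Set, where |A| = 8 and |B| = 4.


In Set, the product A x B is the Cartesian product.
By the universal property, |A x B| = |A| * |B|.
|A x B| = 8 * 4 = 32

32


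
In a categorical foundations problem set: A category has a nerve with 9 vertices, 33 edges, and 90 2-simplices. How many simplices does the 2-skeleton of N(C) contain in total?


The 2-skeleton of the nerve N(C) consists of simplices in dimensions 0, 1, 2:
  |N(C)_0| = 9 (objects)
  |N(C)_1| = 33 (morphisms)
  |N(C)_2| = 90 (composable pairs)
Total = 9 + 33 + 90 = 132

132


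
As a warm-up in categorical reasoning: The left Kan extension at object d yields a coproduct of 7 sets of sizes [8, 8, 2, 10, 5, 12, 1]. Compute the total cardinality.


Pointwise, the left Kan extension (Lan_F H)(d) is the colimit, indexed
by the comma category (F downarrow d), of H composed with the
projection (F downarrow d) -> C. Here that colimit is given
as a coproduct (disjoint union) of sets, so its cardinality is the
sum of the sizes of the summands.
Coproduct of sets with sizes: 8 + 8 + 2 + 10 + 5 + 12 + 1
= 46

46


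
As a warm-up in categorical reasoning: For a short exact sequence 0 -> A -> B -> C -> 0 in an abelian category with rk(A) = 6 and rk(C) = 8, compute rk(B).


For a short exact sequence 0 -> A -> B -> C -> 0,
rank is additive: rank(B) = rank(A) + rank(C).
rank(B) = 6 + 8 = 14

14


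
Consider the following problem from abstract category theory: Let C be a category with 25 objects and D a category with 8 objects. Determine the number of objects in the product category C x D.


The product category C x D has objects that are pairs (c, d).
Number of pairs = |Ob(C)| * |Ob(D)| = 25 * 8 = 200

200


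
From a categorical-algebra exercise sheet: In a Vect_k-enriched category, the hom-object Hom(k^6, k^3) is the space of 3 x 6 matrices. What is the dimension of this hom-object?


In Vect-enriched categories, Hom(k^n, k^m) is the space of m x n matrices.
dim(Hom(k^6, k^3)) = 3 * 6 = 18

18


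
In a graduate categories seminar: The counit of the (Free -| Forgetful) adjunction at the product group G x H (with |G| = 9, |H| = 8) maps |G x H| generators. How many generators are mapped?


The counit epsilon_K: F(U(K)) -> K of the Free-Forgetful adjunction
maps |K| generators of F(U(K)) into K. For K = G x H (the product group),
|G x H| = |G| * |H|.
Total generators mapped = 9 * 8 = 72.

72


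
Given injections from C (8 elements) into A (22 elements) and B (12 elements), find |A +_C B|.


The pushout A +_C B identifies the images of C in A and B.
|A +_C B| = |A| + |B| - |C| (for injections).
= 22 + 12 - 8 = 26

26


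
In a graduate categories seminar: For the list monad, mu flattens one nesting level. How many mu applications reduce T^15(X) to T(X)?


Each application of mu: T^2 -> T removes one layer of nesting.
Starting at depth 15 (i.e., T^15(X)), we need to reach T(X).
Number of mu applications = 15 - 1 = 14

14


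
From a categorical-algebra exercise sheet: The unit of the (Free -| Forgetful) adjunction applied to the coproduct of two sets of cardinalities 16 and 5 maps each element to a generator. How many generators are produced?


The unit eta_X: X -> U(F(X)) of the Free-Forgetful adjunction
maps each element of X to a generator of F(X). For X = S + T (disjoint
union in Set), |S + T| = |S| + |T|.
Total mappings = 16 + 5 = 21.

21


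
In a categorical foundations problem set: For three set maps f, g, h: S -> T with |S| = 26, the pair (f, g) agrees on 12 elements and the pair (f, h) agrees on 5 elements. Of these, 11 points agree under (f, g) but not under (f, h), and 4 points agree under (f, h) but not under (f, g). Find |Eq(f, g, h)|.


Eq(f, g, h) is the triple-agreement set: points in S where all three
maps take the same value. Using inclusion-exclusion on the pairwise data:
Pair (f, g) agrees on 12 points; pair (f, h) on 5 points.
Points agreeing under (f, g) but not (f, h) = 11; under (f, h) but not (f, g) = 4.
Triple-agreement = agreement-in-(f, g) minus points that agree under (f, g) but not (f, h):
|Eq(f, g, h)| = 12 - 11 = 1
(cross-check via (f, h): 5 - 4 = 1.)

1


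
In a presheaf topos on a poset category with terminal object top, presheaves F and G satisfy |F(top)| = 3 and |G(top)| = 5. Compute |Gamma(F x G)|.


Global sections of a presheaf on a poset with terminal top satisfy
Gamma(H) ~ H(top). Presheaves admit pointwise products, so
(F x G)(top) = F(top) x G(top) (Cartesian product).
|Gamma(F x G)| = |F(top)| * |G(top)| = 3 * 5 = 15.

15


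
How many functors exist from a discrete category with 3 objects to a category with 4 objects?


A functor from a discrete category C to D is determined by
where each object maps. Each of the 3 objects of C can map
to any of the 4 objects of D independently.
Number of functors = 4^3 = 64

64


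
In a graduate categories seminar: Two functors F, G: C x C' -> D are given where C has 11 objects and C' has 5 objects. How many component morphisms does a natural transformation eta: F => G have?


A natural transformation eta: F => G assigns one component morphism per
object of the domain category.
The domain is the product category C x C', so
|Ob(C x C')| = |Ob(C)| * |Ob(C')| = 11 * 5 = 55.
Therefore eta has 55 component morphisms.

55


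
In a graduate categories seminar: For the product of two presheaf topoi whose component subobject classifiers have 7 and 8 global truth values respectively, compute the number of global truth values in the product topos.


In a product of presheaf topoi E_1 x E_2, the subobject classifier
is Omega = Omega_1 x Omega_2 (componentwise), so
|Omega(top)| = |Omega_1(top_1)| * |Omega_2(top_2)|.
= 7 * 8 = 56.

56


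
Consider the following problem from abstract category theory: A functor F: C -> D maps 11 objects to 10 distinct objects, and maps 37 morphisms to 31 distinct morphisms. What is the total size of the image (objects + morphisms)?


The image of F consists of distinct objects and distinct morphisms.
|Im(F)| on objects = 10
|Im(F)| on morphisms = 31
Total image cardinality = 10 + 31 = 41

41


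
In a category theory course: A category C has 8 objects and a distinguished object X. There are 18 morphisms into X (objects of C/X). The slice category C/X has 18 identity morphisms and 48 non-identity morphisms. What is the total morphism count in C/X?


In the slice category C/X, objects are morphisms to X.
Identity morphisms: 18 (one per object of C/X).
Non-identity morphisms: 48.
Total = 18 + 48 = 66

66


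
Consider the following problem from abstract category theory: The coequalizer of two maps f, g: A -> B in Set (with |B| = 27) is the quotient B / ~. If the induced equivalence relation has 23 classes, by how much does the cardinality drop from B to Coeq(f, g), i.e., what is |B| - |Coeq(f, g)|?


The coequalizer Coeq(f, g) = B / ~ has one element per equivalence class.
|B| = 27, |Coeq(f, g)| = 23.
|B| - |Coeq(f, g)| = 27 - 23 = 4.

4


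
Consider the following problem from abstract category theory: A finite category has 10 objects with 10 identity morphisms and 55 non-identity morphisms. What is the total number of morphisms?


Each object has an identity morphism, giving 10 identities.
Adding the 55 non-identity morphisms:
Total = 10 + 55 = 65

65


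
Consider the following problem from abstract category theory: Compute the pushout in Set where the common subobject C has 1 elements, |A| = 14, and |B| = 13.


The pushout A +_C B identifies the images of C in A and B.
|A +_C B| = |A| + |B| - |C| (for injections).
= 14 + 13 - 1 = 26

26


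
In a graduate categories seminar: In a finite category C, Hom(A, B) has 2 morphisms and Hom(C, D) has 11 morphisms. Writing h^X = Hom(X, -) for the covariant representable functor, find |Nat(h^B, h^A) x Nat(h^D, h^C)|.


By the Yoneda lemma, Nat(h^B, h^A) is isomorphic to Hom(A, B),
so |Nat(h^B, h^A)| = |Hom(A, B)| and |Nat(h^D, h^C)| = |Hom(C, D)|.
|Hom(A, B)| = 2, |Hom(C, D)| = 11.
|Nat(h^B, h^A) x Nat(h^D, h^C)| = 2 * 11 = 22

22


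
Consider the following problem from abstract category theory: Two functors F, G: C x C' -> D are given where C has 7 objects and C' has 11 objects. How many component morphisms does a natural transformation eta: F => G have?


A natural transformation eta: F => G assigns one component morphism per
object of the domain category.
The domain is the product category C x C', so
|Ob(C x C')| = |Ob(C)| * |Ob(C')| = 7 * 11 = 77.
Therefore eta has 77 component morphisms.

77


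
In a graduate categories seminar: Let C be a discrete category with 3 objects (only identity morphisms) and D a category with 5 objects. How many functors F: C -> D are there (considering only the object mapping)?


A functor from a discrete category C to D is determined by
where each object maps. Each of the 3 objects of C can map
to any of the 5 objects of D independently.
Number of functors = 5^3 = 125

125


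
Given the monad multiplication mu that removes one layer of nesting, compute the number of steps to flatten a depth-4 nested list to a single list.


Each application of mu: T^2 -> T removes one layer of nesting.
Starting at depth 4 (i.e., T^4(X)), we need to reach T(X).
Number of mu applications = 4 - 1 = 3

3


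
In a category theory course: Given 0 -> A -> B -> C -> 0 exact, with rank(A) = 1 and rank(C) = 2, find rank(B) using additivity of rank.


For a short exact sequence 0 -> A -> B -> C -> 0,
rank is additive: rank(B) = rank(A) + rank(C).
rank(B) = 1 + 2 = 3

3


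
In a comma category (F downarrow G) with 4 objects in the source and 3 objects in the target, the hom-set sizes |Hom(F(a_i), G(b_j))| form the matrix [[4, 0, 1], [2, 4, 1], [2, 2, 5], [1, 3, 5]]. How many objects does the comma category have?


Objects of (F downarrow G) are triples (a, b, h: F(a)->G(b)).
The count equals the sum of all entries in the hom-matrix.
sum(row 0) = 5
sum(row 1) = 7
sum(row 2) = 9
sum(row 3) = 9
Grand total = 30

30


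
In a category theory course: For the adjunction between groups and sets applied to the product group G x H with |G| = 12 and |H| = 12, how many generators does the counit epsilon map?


The counit epsilon_K: F(U(K)) -> K of the Free-Forgetful adjunction
maps |K| generators of F(U(K)) into K. For K = G x H (the product group),
|G x H| = |G| * |H|.
Total generators mapped = 12 * 12 = 144.

144


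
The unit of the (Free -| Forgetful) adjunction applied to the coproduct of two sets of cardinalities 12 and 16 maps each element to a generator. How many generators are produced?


The unit eta_X: X -> U(F(X)) of the Free-Forgetful adjunction
maps each element of X to a generator of F(X). For X = S + T (disjoint
union in Set), |S + T| = |S| + |T|.
Total mappings = 12 + 16 = 28.

28


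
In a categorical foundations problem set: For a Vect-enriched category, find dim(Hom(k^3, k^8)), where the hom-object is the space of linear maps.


In Vect-enriched categories, Hom(k^n, k^m) is the space of m x n matrices.
dim(Hom(k^3, k^8)) = 8 * 3 = 24

24


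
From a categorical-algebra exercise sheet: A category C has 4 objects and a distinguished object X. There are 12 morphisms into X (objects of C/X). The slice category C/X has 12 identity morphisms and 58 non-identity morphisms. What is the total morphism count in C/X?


In the slice category C/X, objects are morphisms to X.
Identity morphisms: 12 (one per object of C/X).
Non-identity morphisms: 58.
Total = 12 + 58 = 70

70


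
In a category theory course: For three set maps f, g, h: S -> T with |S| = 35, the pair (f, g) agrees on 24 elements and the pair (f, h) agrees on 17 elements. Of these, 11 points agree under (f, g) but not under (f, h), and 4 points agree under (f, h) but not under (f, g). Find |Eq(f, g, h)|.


Eq(f, g, h) is the triple-agreement set: points in S where all three
maps take the same value. Using inclusion-exclusion on the pairwise data:
Pair (f, g) agrees on 24 points; pair (f, h) on 17 points.
Points agreeing under (f, g) but not (f, h) = 11; under (f, h) but not (f, g) = 4.
Triple-agreement = agreement-in-(f, g) minus points that agree under (f, g) but not (f, h):
|Eq(f, g, h)| = 24 - 11 = 13
(cross-check via (f, h): 17 - 4 = 13.)

13


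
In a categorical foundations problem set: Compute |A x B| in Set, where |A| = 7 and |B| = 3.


In Set, the product A x B is the Cartesian product.
By the universal property, |A x B| = |A| * |B|.
|A x B| = 7 * 3 = 21

21


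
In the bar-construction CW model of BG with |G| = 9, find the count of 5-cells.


In the bar-construction CW model of BG, the n-cells are indexed by
n-tuples [g_1|...|g_n] of non-identity elements of G (degenerate
simplices with some g_i = e do not contribute cells), so there are
(|G| - 1)^n n-cells.
For dim = 5 with |G| = 9:
cells = (9 - 1)^5 = 8^5 = 32768

32768


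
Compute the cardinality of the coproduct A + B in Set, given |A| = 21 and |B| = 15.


In Set, the coproduct A + B is the disjoint union.
|A + B| = |A| + |B| = 21 + 15 = 36

36


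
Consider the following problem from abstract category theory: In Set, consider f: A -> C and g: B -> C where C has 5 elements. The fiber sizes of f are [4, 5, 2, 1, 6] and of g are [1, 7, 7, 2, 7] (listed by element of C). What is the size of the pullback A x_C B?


The pullback A x_C B consists of pairs (a, b) with f(a) = g(b).
For each element c in C, the fiber product has |f^-1(c)| * |g^-1(c)| elements.
Summing over C: 4 * 1 + 5 * 7 + 2 * 7 + 1 * 2 + 6 * 7
= 4 + 35 + 14 + 2 + 42 = 97

97


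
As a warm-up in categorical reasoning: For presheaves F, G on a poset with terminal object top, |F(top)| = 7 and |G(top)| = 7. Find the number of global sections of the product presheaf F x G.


Global sections of a presheaf on a poset with terminal top satisfy
Gamma(H) ~ H(top). Presheaves admit pointwise products, so
(F x G)(top) = F(top) x G(top) (Cartesian product).
|Gamma(F x G)| = |F(top)| * |G(top)| = 7 * 7 = 49.

49


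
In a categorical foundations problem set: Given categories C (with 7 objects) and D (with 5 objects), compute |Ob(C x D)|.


The product category C x D has objects that are pairs (c, d).
Number of pairs = |Ob(C)| * |Ob(D)| = 7 * 5 = 35

35


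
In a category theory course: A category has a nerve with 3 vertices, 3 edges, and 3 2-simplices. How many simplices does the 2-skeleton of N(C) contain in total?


The 2-skeleton of the nerve N(C) consists of simplices in dimensions 0, 1, 2:
  |N(C)_0| = 3 (objects)
  |N(C)_1| = 3 (morphisms)
  |N(C)_2| = 3 (composable pairs)
Total = 3 + 3 + 3 = 9

9


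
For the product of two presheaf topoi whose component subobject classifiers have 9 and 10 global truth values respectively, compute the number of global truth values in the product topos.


In a product of presheaf topoi E_1 x E_2, the subobject classifier
is Omega = Omega_1 x Omega_2 (componentwise), so
|Omega(top)| = |Omega_1(top_1)| * |Omega_2(top_2)|.
= 9 * 10 = 90.

90


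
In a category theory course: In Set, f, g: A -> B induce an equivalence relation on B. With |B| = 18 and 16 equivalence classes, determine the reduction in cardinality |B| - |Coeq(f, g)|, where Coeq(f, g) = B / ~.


The coequalizer Coeq(f, g) = B / ~ has one element per equivalence class.
|B| = 18, |Coeq(f, g)| = 16.
|B| - |Coeq(f, g)| = 18 - 16 = 2.

2


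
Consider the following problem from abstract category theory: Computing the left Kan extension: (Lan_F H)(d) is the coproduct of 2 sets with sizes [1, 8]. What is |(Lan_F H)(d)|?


Pointwise, the left Kan extension (Lan_F H)(d) is the colimit, indexed
by the comma category (F downarrow d), of H composed with the
projection (F downarrow d) -> C. Here that colimit is given
as a coproduct (disjoint union) of sets, so its cardinality is the
sum of the sizes of the summands.
Coproduct of sets with sizes: 1 + 8
= 9

9


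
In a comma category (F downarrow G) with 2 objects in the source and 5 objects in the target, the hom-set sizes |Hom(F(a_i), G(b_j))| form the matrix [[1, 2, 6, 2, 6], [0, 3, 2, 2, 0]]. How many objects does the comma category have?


Objects of (F downarrow G) are triples (a, b, h: F(a)->G(b)).
The count equals the sum of all entries in the hom-matrix.
sum(row 0) = 17
sum(row 1) = 7
Grand total = 24

24


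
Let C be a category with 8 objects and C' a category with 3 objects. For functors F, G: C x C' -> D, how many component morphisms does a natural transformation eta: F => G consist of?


A natural transformation eta: F => G assigns one component morphism per
object of the domain category.
The domain is the product category C x C', so
|Ob(C x C')| = |Ob(C)| * |Ob(C')| = 8 * 3 = 24.
Therefore eta has 24 component morphisms.

24


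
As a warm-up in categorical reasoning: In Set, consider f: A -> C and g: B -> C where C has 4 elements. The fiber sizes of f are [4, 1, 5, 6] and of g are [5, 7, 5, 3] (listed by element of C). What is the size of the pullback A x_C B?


The pullback A x_C B consists of pairs (a, b) with f(a) = g(b).
For each element c in C, the fiber product has |f^-1(c)| * |g^-1(c)| elements.
Summing over C: 4 * 5 + 1 * 7 + 5 * 5 + 6 * 3
= 20 + 7 + 25 + 18 = 70

70


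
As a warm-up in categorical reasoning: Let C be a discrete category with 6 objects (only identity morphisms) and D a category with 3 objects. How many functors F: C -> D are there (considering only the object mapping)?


A functor from a discrete category C to D is determined by
where each object maps. Each of the 6 objects of C can map
to any of the 3 objects of D independently.
Number of functors = 3^6 = 729

729


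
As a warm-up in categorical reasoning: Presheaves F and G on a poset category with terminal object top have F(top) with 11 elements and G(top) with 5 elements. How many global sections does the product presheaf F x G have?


Global sections of a presheaf on a poset with terminal top satisfy
Gamma(H) ~ H(top). Presheaves admit pointwise products, so
(F x G)(top) = F(top) x G(top) (Cartesian product).
|Gamma(F x G)| = |F(top)| * |G(top)| = 11 * 5 = 55.

55


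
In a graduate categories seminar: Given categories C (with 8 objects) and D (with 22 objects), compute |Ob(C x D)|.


The product category C x D has objects that are pairs (c, d).
Number of pairs = |Ob(C)| * |Ob(D)| = 8 * 22 = 176

176


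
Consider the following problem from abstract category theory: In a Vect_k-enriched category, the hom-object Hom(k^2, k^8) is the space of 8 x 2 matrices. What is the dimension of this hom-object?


In Vect-enriched categories, Hom(k^n, k^m) is the space of m x n matrices.
dim(Hom(k^2, k^8)) = 8 * 2 = 16

16


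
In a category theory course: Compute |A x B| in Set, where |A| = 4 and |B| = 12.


In Set, the product A x B is the Cartesian product.
By the universal property, |A x B| = |A| * |B|.
|A x B| = 4 * 12 = 48

48


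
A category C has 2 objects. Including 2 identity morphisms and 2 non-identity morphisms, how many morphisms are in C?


Each object has an identity morphism, giving 2 identities.
Adding the 2 non-identity morphisms:
Total = 2 + 2 = 4

4


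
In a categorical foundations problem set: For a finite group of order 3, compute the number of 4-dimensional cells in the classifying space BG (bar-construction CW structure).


In the bar-construction CW model of BG, the n-cells are indexed by
n-tuples [g_1|...|g_n] of non-identity elements of G (degenerate
simplices with some g_i = e do not contribute cells), so there are
(|G| - 1)^n n-cells.
For dim = 4 with |G| = 3:
cells = (3 - 1)^4 = 2^4 = 16

16


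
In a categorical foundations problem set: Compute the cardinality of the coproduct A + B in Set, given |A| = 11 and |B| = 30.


In Set, the coproduct A + B is the disjoint union.
|A + B| = |A| + |B| = 11 + 30 = 41

41


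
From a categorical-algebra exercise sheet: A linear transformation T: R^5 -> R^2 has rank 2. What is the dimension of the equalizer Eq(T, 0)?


The equalizer of f and the zero map is ker(f).
By the rank-nullity theorem: dim(ker(f)) = dim(domain) - rank(f).
dim(ker(f)) = 5 - 2 = 3

3


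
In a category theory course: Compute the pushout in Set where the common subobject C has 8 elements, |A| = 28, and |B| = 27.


The pushout A +_C B identifies the images of C in A and B.
|A +_C B| = |A| + |B| - |C| (for injections).
= 28 + 27 - 8 = 47

47


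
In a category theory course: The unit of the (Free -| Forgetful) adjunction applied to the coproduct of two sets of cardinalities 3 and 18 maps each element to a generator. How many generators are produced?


The unit eta_X: X -> U(F(X)) of the Free-Forgetful adjunction
maps each element of X to a generator of F(X). For X = S + T (disjoint
union in Set), |S + T| = |S| + |T|.
Total mappings = 3 + 18 = 21.

21


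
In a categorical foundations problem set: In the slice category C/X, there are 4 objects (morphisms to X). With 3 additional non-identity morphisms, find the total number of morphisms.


In the slice category C/X, objects are morphisms to X.
Identity morphisms: 4 (one per object of C/X).
Non-identity morphisms: 3.
Total = 4 + 3 = 7

7


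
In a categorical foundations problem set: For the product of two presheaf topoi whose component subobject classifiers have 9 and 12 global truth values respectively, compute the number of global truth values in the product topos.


In a product of presheaf topoi E_1 x E_2, the subobject classifier
is Omega = Omega_1 x Omega_2 (componentwise), so
|Omega(top)| = |Omega_1(top_1)| * |Omega_2(top_2)|.
= 9 * 12 = 108.

108


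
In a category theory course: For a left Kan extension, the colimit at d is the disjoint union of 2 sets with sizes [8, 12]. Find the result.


Pointwise, the left Kan extension (Lan_F H)(d) is the colimit, indexed
by the comma category (F downarrow d), of H composed with the
projection (F downarrow d) -> C. Here that colimit is given
as a coproduct (disjoint union) of sets, so its cardinality is the
sum of the sizes of the summands.
Coproduct of sets with sizes: 8 + 12
= 20

20


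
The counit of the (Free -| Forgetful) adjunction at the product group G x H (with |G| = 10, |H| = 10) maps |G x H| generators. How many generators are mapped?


The counit epsilon_K: F(U(K)) -> K of the Free-Forgetful adjunction
maps |K| generators of F(U(K)) into K. For K = G x H (the product group),
|G x H| = |G| * |H|.
Total generators mapped = 10 * 10 = 100.

100


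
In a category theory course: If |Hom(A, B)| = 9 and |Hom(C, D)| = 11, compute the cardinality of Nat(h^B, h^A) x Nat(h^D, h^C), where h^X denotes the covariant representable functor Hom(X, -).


By the Yoneda lemma, Nat(h^B, h^A) is isomorphic to Hom(A, B),
so |Nat(h^B, h^A)| = |Hom(A, B)| and |Nat(h^D, h^C)| = |Hom(C, D)|.
|Hom(A, B)| = 9, |Hom(C, D)| = 11.
|Nat(h^B, h^A) x Nat(h^D, h^C)| = 9 * 11 = 99

99


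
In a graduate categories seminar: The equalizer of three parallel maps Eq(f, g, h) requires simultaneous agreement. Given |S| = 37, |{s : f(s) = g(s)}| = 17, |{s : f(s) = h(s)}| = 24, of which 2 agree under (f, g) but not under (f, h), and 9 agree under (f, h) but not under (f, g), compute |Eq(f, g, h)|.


Eq(f, g, h) is the triple-agreement set: points in S where all three
maps take the same value. Using inclusion-exclusion on the pairwise data:
Pair (f, g) agrees on 17 points; pair (f, h) on 24 points.
Points agreeing under (f, g) but not (f, h) = 2; under (f, h) but not (f, g) = 9.
Triple-agreement = agreement-in-(f, g) minus points that agree under (f, g) but not (f, h):
|Eq(f, g, h)| = 17 - 2 = 15
(cross-check via (f, h): 24 - 9 = 15.)

15


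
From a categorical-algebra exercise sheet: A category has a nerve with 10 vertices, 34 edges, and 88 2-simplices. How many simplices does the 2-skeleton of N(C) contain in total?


The 2-skeleton of the nerve N(C) consists of simplices in dimensions 0, 1, 2:
  |N(C)_0| = 10 (objects)
  |N(C)_1| = 34 (morphisms)
  |N(C)_2| = 88 (composable pairs)
Total = 10 + 34 + 88 = 132

132


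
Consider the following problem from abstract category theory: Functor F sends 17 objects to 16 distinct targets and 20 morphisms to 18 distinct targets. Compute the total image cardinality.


The image of F consists of distinct objects and distinct morphisms.
|Im(F)| on objects = 16
|Im(F)| on morphisms = 18
Total image cardinality = 16 + 18 = 34

34


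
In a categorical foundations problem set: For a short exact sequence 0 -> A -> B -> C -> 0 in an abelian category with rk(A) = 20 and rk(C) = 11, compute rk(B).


For a short exact sequence 0 -> A -> B -> C -> 0,
rank is additive: rank(B) = rank(A) + rank(C).
rank(B) = 20 + 11 = 31

31


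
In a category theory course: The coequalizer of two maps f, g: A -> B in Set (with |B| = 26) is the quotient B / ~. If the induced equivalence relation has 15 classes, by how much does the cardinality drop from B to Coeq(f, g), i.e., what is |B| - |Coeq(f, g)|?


The coequalizer Coeq(f, g) = B / ~ has one element per equivalence class.
|B| = 26, |Coeq(f, g)| = 15.
|B| - |Coeq(f, g)| = 26 - 15 = 11.

11


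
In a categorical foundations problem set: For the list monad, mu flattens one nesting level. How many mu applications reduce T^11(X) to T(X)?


Each application of mu: T^2 -> T removes one layer of nesting.
Starting at depth 11 (i.e., T^11(X)), we need to reach T(X).
Number of mu applications = 11 - 1 = 10

10


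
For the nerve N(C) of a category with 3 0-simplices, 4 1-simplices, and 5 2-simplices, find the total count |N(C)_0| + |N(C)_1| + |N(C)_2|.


The 2-skeleton of the nerve N(C) consists of simplices in dimensions 0, 1, 2:
  |N(C)_0| = 3 (objects)
  |N(C)_1| = 4 (morphisms)
  |N(C)_2| = 5 (composable pairs)
Total = 3 + 4 + 5 = 12

12


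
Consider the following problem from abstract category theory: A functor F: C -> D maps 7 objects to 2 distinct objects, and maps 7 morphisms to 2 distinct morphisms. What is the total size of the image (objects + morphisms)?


The image of F consists of distinct objects and distinct morphisms.
|Im(F)| on objects = 2
|Im(F)| on morphisms = 2
Total image cardinality = 2 + 2 = 4

4


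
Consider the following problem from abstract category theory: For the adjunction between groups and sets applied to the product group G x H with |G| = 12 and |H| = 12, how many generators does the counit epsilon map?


The counit epsilon_K: F(U(K)) -> K of the Free-Forgetful adjunction
maps |K| generators of F(U(K)) into K. For K = G x H (the product group),
|G x H| = |G| * |H|.
Total generators mapped = 12 * 12 = 144.

144


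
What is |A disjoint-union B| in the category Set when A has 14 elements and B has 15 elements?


In Set, the coproduct A + B is the disjoint union.
|A + B| = |A| + |B| = 14 + 15 = 29

29


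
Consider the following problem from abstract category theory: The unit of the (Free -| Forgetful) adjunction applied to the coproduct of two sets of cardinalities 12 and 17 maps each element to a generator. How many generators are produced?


The unit eta_X: X -> U(F(X)) of the Free-Forgetful adjunction
maps each element of X to a generator of F(X). For X = S + T (disjoint
union in Set), |S + T| = |S| + |T|.
Total mappings = 12 + 17 = 29.

29


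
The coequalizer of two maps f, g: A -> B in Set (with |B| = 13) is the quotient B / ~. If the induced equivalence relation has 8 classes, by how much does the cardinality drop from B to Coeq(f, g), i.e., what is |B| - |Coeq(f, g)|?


The coequalizer Coeq(f, g) = B / ~ has one element per equivalence class.
|B| = 13, |Coeq(f, g)| = 8.
|B| - |Coeq(f, g)| = 13 - 8 = 5.

5


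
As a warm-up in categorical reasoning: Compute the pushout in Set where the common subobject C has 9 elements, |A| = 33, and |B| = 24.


The pushout A +_C B identifies the images of C in A and B.
|A +_C B| = |A| + |B| - |C| (for injections).
= 33 + 24 - 9 = 48

48


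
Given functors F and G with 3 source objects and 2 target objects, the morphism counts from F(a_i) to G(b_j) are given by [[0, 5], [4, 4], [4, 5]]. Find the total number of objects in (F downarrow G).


Objects of (F downarrow G) are triples (a, b, h: F(a)->G(b)).
The count equals the sum of all entries in the hom-matrix.
sum(row 0) = 5
sum(row 1) = 8
sum(row 2) = 9
Grand total = 22

22


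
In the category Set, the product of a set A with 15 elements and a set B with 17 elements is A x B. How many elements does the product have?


In Set, the product A x B is the Cartesian product.
By the universal property, |A x B| = |A| * |B|.
|A x B| = 15 * 17 = 255

255


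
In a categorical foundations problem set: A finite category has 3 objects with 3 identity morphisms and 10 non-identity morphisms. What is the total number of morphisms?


Each object has an identity morphism, giving 3 identities.
Adding the 10 non-identity morphisms:
Total = 3 + 10 = 13

13


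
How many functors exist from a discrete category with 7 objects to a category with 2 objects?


A functor from a discrete category C to D is determined by
where each object maps. Each of the 7 objects of C can map
to any of the 2 objects of D independently.
Number of functors = 2^7 = 128

128


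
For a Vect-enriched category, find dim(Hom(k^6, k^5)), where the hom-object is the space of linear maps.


In Vect-enriched categories, Hom(k^n, k^m) is the space of m x n matrices.
dim(Hom(k^6, k^5)) = 5 * 6 = 30

30


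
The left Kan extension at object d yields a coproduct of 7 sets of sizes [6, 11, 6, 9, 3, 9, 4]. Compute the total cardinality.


Pointwise, the left Kan extension (Lan_F H)(d) is the colimit, indexed
by the comma category (F downarrow d), of H composed with the
projection (F downarrow d) -> C. Here that colimit is given
as a coproduct (disjoint union) of sets, so its cardinality is the
sum of the sizes of the summands.
Coproduct of sets with sizes: 6 + 11 + 6 + 9 + 3 + 9 + 4
= 48

48


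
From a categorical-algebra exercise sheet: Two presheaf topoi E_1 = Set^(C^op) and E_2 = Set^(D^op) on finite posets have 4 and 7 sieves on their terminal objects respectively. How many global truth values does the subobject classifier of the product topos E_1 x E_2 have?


In a product of presheaf topoi E_1 x E_2, the subobject classifier
is Omega = Omega_1 x Omega_2 (componentwise), so
|Omega(top)| = |Omega_1(top_1)| * |Omega_2(top_2)|.
= 4 * 7 = 28.

28


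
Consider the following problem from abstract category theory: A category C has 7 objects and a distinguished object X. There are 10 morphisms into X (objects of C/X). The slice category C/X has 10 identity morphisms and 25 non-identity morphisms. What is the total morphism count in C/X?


In the slice category C/X, objects are morphisms to X.
Identity morphisms: 10 (one per object of C/X).
Non-identity morphisms: 25.
Total = 10 + 25 = 35

35


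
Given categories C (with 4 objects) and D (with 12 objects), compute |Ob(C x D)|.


The product category C x D has objects that are pairs (c, d).
Number of pairs = |Ob(C)| * |Ob(D)| = 4 * 12 = 48

48


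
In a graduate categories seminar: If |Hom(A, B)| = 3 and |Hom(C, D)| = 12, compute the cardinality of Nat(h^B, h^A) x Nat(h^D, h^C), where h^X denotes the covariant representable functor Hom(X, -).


By the Yoneda lemma, Nat(h^B, h^A) is isomorphic to Hom(A, B),
so |Nat(h^B, h^A)| = |Hom(A, B)| and |Nat(h^D, h^C)| = |Hom(C, D)|.
|Hom(A, B)| = 3, |Hom(C, D)| = 12.
|Nat(h^B, h^A) x Nat(h^D, h^C)| = 3 * 12 = 36

36


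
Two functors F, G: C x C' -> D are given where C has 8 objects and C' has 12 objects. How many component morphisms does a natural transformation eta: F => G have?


A natural transformation eta: F => G assigns one component morphism per
object of the domain category.
The domain is the product category C x C', so
|Ob(C x C')| = |Ob(C)| * |Ob(C')| = 8 * 12 = 96.
Therefore eta has 96 component morphisms.

96


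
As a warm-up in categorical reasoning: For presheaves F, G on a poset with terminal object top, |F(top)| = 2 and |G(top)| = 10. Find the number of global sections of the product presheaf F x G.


Global sections of a presheaf on a poset with terminal top satisfy
Gamma(H) ~ H(top). Presheaves admit pointwise products, so
(F x G)(top) = F(top) x G(top) (Cartesian product).
|Gamma(F x G)| = |F(top)| * |G(top)| = 2 * 10 = 20.

20


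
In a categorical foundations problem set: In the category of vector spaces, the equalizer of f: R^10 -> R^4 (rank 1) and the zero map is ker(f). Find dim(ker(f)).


The equalizer of f and the zero map is ker(f).
By the rank-nullity theorem: dim(ker(f)) = dim(domain) - rank(f).
dim(ker(f)) = 10 - 1 = 9

9


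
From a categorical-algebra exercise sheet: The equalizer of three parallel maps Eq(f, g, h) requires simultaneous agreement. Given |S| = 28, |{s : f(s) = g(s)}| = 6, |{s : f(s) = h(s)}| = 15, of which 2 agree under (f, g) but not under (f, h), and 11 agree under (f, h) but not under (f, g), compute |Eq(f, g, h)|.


Eq(f, g, h) is the triple-agreement set: points in S where all three
maps take the same value. Using inclusion-exclusion on the pairwise data:
Pair (f, g) agrees on 6 points; pair (f, h) on 15 points.
Points agreeing under (f, g) but not (f, h) = 2; under (f, h) but not (f, g) = 11.
Triple-agreement = agreement-in-(f, g) minus points that agree under (f, g) but not (f, h):
|Eq(f, g, h)| = 6 - 2 = 4
(cross-check via (f, h): 15 - 11 = 4.)

4


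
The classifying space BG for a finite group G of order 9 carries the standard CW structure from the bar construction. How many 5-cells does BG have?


In the bar-construction CW model of BG, the n-cells are indexed by
n-tuples [g_1|...|g_n] of non-identity elements of G (degenerate
simplices with some g_i = e do not contribute cells), so there are
(|G| - 1)^n n-cells.
For dim = 5 with |G| = 9:
cells = (9 - 1)^5 = 8^5 = 32768

32768


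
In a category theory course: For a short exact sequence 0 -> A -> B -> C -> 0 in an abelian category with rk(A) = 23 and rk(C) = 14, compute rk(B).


For a short exact sequence 0 -> A -> B -> C -> 0,
rank is additive: rank(B) = rank(A) + rank(C).
rank(B) = 23 + 14 = 37

37


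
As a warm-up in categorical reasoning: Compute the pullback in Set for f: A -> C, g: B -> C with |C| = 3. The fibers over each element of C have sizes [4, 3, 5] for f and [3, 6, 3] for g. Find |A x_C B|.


The pullback A x_C B consists of pairs (a, b) with f(a) = g(b).
For each element c in C, the fiber product has |f^-1(c)| * |g^-1(c)| elements.
Summing over C: 4 * 3 + 3 * 6 + 5 * 3
= 12 + 18 + 15 = 45

45


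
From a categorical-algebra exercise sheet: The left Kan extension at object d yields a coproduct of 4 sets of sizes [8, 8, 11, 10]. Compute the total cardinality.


Pointwise, the left Kan extension (Lan_F H)(d) is the colimit, indexed
by the comma category (F downarrow d), of H composed with the
projection (F downarrow d) -> C. Here that colimit is given
as a coproduct (disjoint union) of sets, so its cardinality is the
sum of the sizes of the summands.
Coproduct of sets with sizes: 8 + 8 + 11 + 10
= 37

37


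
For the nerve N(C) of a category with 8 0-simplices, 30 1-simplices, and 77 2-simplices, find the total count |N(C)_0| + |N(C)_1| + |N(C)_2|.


The 2-skeleton of the nerve N(C) consists of simplices in dimensions 0, 1, 2:
  |N(C)_0| = 8 (objects)
  |N(C)_1| = 30 (morphisms)
  |N(C)_2| = 77 (composable pairs)
Total = 8 + 30 + 77 = 115

115


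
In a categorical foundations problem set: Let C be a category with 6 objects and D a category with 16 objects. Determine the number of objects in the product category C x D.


The product category C x D has objects that are pairs (c, d).
Number of pairs = |Ob(C)| * |Ob(D)| = 6 * 16 = 96

96


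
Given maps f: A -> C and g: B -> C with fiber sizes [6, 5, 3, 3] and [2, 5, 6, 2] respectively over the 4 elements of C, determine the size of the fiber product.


The pullback A x_C B consists of pairs (a, b) with f(a) = g(b).
For each element c in C, the fiber product has |f^-1(c)| * |g^-1(c)| elements.
Summing over C: 6 * 2 + 5 * 5 + 3 * 6 + 3 * 2
= 12 + 25 + 18 + 6 = 61

61


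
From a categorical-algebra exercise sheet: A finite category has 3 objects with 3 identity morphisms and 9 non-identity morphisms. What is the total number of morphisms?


Each object has an identity morphism, giving 3 identities.
Adding the 9 non-identity morphisms:
Total = 3 + 9 = 12

12


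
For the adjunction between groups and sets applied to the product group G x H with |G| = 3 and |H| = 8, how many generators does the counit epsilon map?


The counit epsilon_K: F(U(K)) -> K of the Free-Forgetful adjunction
maps |K| generators of F(U(K)) into K. For K = G x H (the product group),
|G x H| = |G| * |H|.
Total generators mapped = 3 * 8 = 24.

24


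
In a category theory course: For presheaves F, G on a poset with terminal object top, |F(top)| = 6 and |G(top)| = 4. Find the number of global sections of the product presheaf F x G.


Global sections of a presheaf on a poset with terminal top satisfy
Gamma(H) ~ H(top). Presheaves admit pointwise products, so
(F x G)(top) = F(top) x G(top) (Cartesian product).
|Gamma(F x G)| = |F(top)| * |G(top)| = 6 * 4 = 24.

24
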